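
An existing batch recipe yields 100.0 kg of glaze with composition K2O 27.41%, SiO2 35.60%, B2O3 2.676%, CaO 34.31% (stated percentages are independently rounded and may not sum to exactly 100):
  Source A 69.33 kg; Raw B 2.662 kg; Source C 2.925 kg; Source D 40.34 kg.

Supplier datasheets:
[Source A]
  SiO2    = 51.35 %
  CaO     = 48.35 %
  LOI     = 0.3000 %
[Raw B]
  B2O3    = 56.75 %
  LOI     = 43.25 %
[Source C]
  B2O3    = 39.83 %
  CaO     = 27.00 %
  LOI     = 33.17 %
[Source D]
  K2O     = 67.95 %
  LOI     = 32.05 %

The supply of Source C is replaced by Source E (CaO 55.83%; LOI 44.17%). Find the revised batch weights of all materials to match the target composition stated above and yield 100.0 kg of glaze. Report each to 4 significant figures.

The whole derivation keeps full precision through the solve. Intermediates are displayed rounded off to 4 significant digits across the worked steps — exactly one rounding is applied to every reported result — the derived quantities, including ignition loss, the four compositions, net glass mass, yield, totals, are re-derived from the batch weights at 100.0 kg of glass at full float precision, as they appear in the problem or answer text.
Oxide mass targets, per 100.0 kg glaze:
  K2O: 27.41% × 100.0 = 27.41 kg
  SiO2: 35.60% × 100.0 = 35.60 kg
  B2O3: 2.676% × 100.0 = 2.676 kg
  CaO: 34.31% × 100.0 = 34.31 kg
Per-oxide balance check on the weights just shown, at the basis given (target by target, the sums agree within answer rounding):
  K2O: 40.34·0.6795 = 27.41 kg (target 27.41 kg)
  SiO2: 69.33·0.5135 = 35.60 kg (target 35.60 kg)
  B2O3: 4.715·0.5675 = 2.676 kg (target 2.676 kg)
  CaO: 69.33·0.4835 + 1.415·0.5583 = 34.31 kg (target 34.31 kg)
Auditing the glass mass value: batch total minus LOI = 100.0 kg (summing oxide targets gives 100.0 kg; with the basis standing at 100.0 kg — rounding explains the deltas).
Summing the batch: Σ batch = 115.8 kg; Σ batch·LOI gives LOI loss = 15.80 kg; as yield: glass ÷ batch → 86.35%.

Revised batch per 100.0 kg glaze:
  Source A: 69.33 kg
  Raw B: 4.715 kg
  Source E: 1.415 kg
  Source D: 40.34 kg
Total batch = 115.8 kg; LOI loss = 15.80 kg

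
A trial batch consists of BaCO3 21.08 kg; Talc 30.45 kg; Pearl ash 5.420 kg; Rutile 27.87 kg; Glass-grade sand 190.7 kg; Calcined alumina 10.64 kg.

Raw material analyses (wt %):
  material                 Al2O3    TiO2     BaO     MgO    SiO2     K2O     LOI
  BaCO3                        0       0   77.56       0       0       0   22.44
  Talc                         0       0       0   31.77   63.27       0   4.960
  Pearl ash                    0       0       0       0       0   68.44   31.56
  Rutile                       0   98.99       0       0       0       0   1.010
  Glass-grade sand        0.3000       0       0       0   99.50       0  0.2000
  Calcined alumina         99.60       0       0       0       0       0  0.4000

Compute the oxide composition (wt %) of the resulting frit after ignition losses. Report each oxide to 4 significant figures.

Glass mass = 277.5 kg (batch 286.2 − LOI 8.657).
Composition: Al2O3 4.025%, TiO2 9.942%, BaO 5.892%, MgO 3.486%, SiO2 75.32%, K2O 1.337%

Mid-chain values are printed, with 4-significant-digit rounding, between the steps — each numeric step maintains full precision through the solve; every reported result is rounded just once. Derived quantities (the totals, LOI, glass mass, six oxide percentages, yield) are carried starting from the weights at 277.5 kg of glass at full float precision as quoted within either problem or answer.
Delivered oxide masses:
  Al2O3: 190.7·0.003000 + 10.64·0.9960 = 11.17 kg
  TiO2: 27.87·0.9899 = 27.59 kg
  BaO: 21.08·0.7756 = 16.35 kg
  MgO: 30.45·0.3177 = 9.674 kg
  SiO2: 30.45·0.6327 + 190.7·0.9950 = 209.0 kg
  K2O: 5.420·0.6844 = 3.709 kg
LOI: 21.08·0.2244 + 30.45·0.04960 + 5.420·0.3156 + 27.87·0.01010 + 190.7·0.002000 + 10.64·0.004000 = 8.657 kg
batch − LOI leaves glass = 286.2 − 8.657 = 277.5 kg (= Σ oxide masses)
each wt % is 100 × oxide ÷ glass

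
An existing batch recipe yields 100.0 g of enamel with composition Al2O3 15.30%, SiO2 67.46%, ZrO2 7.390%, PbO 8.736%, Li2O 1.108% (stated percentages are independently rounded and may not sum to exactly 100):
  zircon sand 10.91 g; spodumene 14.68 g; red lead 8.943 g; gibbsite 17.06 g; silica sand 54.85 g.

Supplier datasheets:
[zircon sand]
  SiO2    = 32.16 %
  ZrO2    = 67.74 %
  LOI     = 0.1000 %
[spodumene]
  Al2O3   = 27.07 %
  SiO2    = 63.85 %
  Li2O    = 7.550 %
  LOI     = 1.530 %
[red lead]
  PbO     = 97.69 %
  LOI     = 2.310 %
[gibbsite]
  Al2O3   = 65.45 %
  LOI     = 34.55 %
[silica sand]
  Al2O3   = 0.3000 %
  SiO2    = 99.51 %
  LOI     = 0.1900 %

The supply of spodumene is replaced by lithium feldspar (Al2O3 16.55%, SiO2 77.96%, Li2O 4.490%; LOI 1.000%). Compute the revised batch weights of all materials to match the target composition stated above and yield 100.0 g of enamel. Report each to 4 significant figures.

Revised batch per 100.0 g enamel:
  zircon sand: 10.91 g
  lithium feldspar: 24.68 g
  red lead: 8.943 g
  gibbsite: 16.93 g
  silica sand: 44.93 g
Total batch = 106.4 g; LOI loss = 6.399 g

All arithmetic maintains full precision through the solve. Working values appear, rounded to 4 significant figures, within the worked lines — each reported number takes exactly one rounding; derived quantities, including LOI, five oxide percentages, glass mass, yield, the totals, are carried using the weight values at 100.0 g of glass in full float precision, exactly as printed in the question or the answer.
The oxide mass targets at 100.0 g enamel:
  Al2O3: 15.30% × 100.0 = 15.30 g
  SiO2: 67.46% × 100.0 = 67.46 g
  ZrO2: 7.390% × 100.0 = 7.390 g
  PbO: 8.736% × 100.0 = 8.736 g
  Li2O: 1.108% × 100.0 = 1.108 g
A balance pass over the oxides, per the reported batch figures, for the quoted basis mass (sums match the target masses up to rounding of the answer):
  Al2O3: 24.68·0.1655 + 16.93·0.6545 + 44.93·0.003000 = 15.30 g (target 15.30 g)
  SiO2: 10.91·0.3216 + 24.68·0.7796 + 44.93·0.9951 = 67.46 g (target 67.46 g)
  ZrO2: 10.91·0.6774 = 7.390 g (target 7.390 g)
  PbO: 8.943·0.9769 = 8.736 g (target 8.736 g)
  Li2O: 24.68·0.04490 = 1.108 g (target 1.108 g)
Consistency of the glass mass: batch Σ − ignition loss = 99.99 g (summing oxide targets gives 99.99 g; with the basis standing at 100.0 g — deltas are rounding alone).
Summing the batch: Σ batch = 106.4 g; the LOI term Σ batch·LOI equals 6.399 g; yield, glass over the total, = 93.99%.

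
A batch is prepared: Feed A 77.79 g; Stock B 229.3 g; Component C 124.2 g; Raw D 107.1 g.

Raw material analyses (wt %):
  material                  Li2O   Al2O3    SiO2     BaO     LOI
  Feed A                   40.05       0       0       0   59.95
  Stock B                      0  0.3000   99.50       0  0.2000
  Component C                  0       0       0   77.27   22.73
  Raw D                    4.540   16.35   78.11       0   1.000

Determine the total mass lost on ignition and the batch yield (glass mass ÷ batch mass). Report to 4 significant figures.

LOI loss = 76.40 g; glass = 462.0 g; yield = 85.81%

Exact precision is kept at every stage — values along the way are shown, rounded to 4 significant digits, as written; each reported number is rounded only once. Derived quantities, including the four compositions, yield, net glass mass, ignition loss, totals, are recomputed using the weight values for 462.0 g of glass at full precision, exactly as shown in either problem or answer.
Loss on ignition, line by line:
  Feed A: 77.79 × 0.5995 = 46.64 g
  Stock B: 229.3 × 0.002000 = 0.4586 g
  Component C: 124.2 × 0.2273 = 28.23 g
  Raw D: 107.1 × 0.01000 = 1.071 g
Total LOI = 76.40 g
Glass = batch − LOI = 538.4 − 76.40 = 462.0 g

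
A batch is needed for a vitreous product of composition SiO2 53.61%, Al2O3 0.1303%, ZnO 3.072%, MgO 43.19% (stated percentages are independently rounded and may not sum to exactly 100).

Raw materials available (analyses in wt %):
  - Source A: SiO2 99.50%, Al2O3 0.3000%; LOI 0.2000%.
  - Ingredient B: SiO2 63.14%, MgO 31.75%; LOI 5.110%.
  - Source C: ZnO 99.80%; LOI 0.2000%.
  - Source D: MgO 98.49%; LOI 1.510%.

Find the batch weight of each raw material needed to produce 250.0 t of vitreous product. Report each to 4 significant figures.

Mid-chain values are displayed, with 4-significant-digit rounding, alongside each step — the whole derivation maintains exact precision at every stage. A single rounding completes every reported value. The derived quantities (LOI, glass mass, yield, the four compositions, the totals) are recomputed starting from the weights for 250.0 t of glass at full precision precisely as stated by the problem or answer text.
Oxide-by-oxide targets in 250.0 t vitreous product:
  SiO2: 53.61% × 250.0 = 134.0 t
  Al2O3: 0.1303% × 250.0 = 0.3258 t
  ZnO: 3.072% × 250.0 = 7.680 t
  MgO: 43.19% × 250.0 = 108.0 t
Per-oxide balance check from the weights as reported, versus the basis set out (oxide sums agree with the targets given rounding of the digits):
  SiO2: 108.6·0.9950 + 41.15·0.6314 = 134.0 t (target 134.0 t)
  Al2O3: 108.6·0.003000 = 0.3258 t (target 0.3258 t)
  ZnO: 7.695·0.9980 = 7.680 t (target 7.680 t)
  MgO: 41.15·0.3175 + 96.36·0.9849 = 108.0 t (target 108.0 t)
Glass-mass bookkeeping: the batch minus its LOI: 250.0 t (per-oxide target masses sum to 250.0 t; the stated basis being 250.0 t — gaps are rounding artifacts).
Whole-batch sum: Σ batch = 253.8 t; LOI removed, Σ of batch·LOI: 3.790 t; yield, glass over the total, = 98.51%.

Batch per 250.0 t vitreous product:
  Source A: 108.6 t
  Ingredient B: 41.15 t
  Source C: 7.695 t
  Source D: 96.36 t
Total batch = 253.8 t; LOI loss = 3.790 t; yield = 98.51%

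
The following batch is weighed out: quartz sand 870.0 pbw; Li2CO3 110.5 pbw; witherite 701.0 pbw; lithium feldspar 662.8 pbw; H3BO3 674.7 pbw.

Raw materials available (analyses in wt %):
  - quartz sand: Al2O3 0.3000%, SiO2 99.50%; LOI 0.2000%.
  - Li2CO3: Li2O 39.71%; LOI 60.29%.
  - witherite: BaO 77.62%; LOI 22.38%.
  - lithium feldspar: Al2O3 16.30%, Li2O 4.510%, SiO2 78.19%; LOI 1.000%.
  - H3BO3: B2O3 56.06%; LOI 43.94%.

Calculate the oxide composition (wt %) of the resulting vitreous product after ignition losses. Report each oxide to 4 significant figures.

Glass mass = 2491 pbw (batch 3019 − LOI 528.3).
Composition: B2O3 15.19%, Al2O3 4.442%, Li2O 2.962%, SiO2 55.56%, BaO 21.85%

All arithmetic keeps full precision in all steps — intermediates are printed (rounded to 4 significant digits) within the worked lines; each reported result carries a single rounding — all derived quantities are rebuilt from the weighed amounts at 2491 pbw of glass at full float precision (the five compositions, the yield, net glass mass, totals, LOI) exactly as printed in either problem or answer.
Per-oxide mass from batch:
  B2O3: 674.7·0.5606 = 378.2 pbw
  Al2O3: 870.0·0.003000 + 662.8·0.1630 = 110.6 pbw
  Li2O: 110.5·0.3971 + 662.8·0.04510 = 73.77 pbw
  SiO2: 870.0·0.9950 + 662.8·0.7819 = 1384 pbw
  BaO: 701.0·0.7762 = 544.1 pbw
LOI: 870.0·0.002000 + 110.5·0.6029 + 701.0·0.2238 + 662.8·0.01000 + 674.7·0.4394 = 528.3 pbw
Net of LOI, the glass mass = 3019 − 528.3 = 2491 pbw (consistent with Σ oxide mass)
wt %: oxide over glass, times 100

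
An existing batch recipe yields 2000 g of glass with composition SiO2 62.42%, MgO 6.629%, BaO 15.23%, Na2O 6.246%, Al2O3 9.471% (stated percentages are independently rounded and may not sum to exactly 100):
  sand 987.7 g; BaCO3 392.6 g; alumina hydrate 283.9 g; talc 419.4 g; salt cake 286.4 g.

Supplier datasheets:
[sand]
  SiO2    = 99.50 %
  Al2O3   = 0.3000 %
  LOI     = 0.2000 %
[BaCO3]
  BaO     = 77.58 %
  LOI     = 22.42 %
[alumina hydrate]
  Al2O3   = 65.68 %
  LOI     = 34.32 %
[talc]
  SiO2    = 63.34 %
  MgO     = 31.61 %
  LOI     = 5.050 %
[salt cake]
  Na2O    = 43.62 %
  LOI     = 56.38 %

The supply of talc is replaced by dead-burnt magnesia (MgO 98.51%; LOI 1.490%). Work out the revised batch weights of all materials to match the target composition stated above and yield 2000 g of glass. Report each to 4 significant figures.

Revised batch per 2000 g glass:
  sand: 1255 g
  BaCO3: 392.6 g
  alumina hydrate: 282.7 g
  dead-burnt magnesia: 134.6 g
  salt cake: 286.4 g
Total batch = 2351 g; LOI loss = 351.0 g

The intermediate values are printed, rounded to four significant figures, in the printout — all arithmetic keeps full precision at all times — each reported result sees exactly one rounding — all derived quantities, which include yield, totals, ignition loss, net glass mass, five oxide percentages, are recomputed at full float precision, as given in problem or answer, from the batch weights at 2000 g of glass.
The oxide mass targets at 2000 g glass:
  SiO2: 62.42% × 2000 = 1248 g
  MgO: 6.629% × 2000 = 132.6 g
  BaO: 15.23% × 2000 = 304.6 g
  Na2O: 6.246% × 2000 = 124.9 g
  Al2O3: 9.471% × 2000 = 189.4 g
Verifying the oxide balance per the reported batch figures, for the quoted basis mass (oxide sums agree with the targets modulo rounding of the values):
  SiO2: 1255·0.9950 = 1249 g (target 1248 g)
  MgO: 134.6·0.9851 = 132.6 g (target 132.6 g)
  BaO: 392.6·0.7758 = 304.6 g (target 304.6 g)
  Na2O: 286.4·0.4362 = 124.9 g (target 124.9 g)
  Al2O3: 1255·0.003000 + 282.7·0.6568 = 189.4 g (target 189.4 g)
Consistency of the glass mass: Σ batch − LOI loss = 2000 g (summing oxide targets gives 2000 g; basis as stated: 2000 g — deltas are rounding alone).
Batch total: Σ batch = 2351 g; LOI loss = Σ batch·LOI = 351.0 g; yield = glass ÷ total batch = 85.07%.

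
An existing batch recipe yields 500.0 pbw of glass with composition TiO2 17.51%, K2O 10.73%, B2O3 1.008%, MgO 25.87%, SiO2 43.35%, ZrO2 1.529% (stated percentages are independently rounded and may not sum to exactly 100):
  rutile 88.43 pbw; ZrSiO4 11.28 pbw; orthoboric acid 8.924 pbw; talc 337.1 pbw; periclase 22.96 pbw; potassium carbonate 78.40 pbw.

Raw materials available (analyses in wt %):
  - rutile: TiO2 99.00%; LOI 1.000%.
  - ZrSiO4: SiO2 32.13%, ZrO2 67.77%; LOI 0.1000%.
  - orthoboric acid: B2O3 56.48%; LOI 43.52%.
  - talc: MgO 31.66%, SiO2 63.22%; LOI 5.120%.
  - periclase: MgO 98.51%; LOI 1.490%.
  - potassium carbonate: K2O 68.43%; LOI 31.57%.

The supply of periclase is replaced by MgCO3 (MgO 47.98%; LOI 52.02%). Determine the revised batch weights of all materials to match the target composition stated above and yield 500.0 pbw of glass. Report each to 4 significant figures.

The intermediate values appear rounded to 4 significant digits on the page — the whole derivation runs at full precision at every stage. Every reported value is rounded just once; all derived quantities are rebuilt in exact precision (the totals, six oxide percentages, the yield, LOI, glass mass) from the batch weights on 500.0 pbw of glass, as set out in the question or the answer.
Oxide mass targets, per 500.0 pbw glass:
  TiO2: 17.51% × 500.0 = 87.55 pbw
  K2O: 10.73% × 500.0 = 53.65 pbw
  B2O3: 1.008% × 500.0 = 5.040 pbw
  MgO: 25.87% × 500.0 = 129.4 pbw
  SiO2: 43.35% × 500.0 = 216.8 pbw
  ZrO2: 1.529% × 500.0 = 7.645 pbw
Sums-versus-targets review with the batch weights as given, versus the basis set out (target by target, the sums agree inside rounding margins):
  TiO2: 88.43·0.9900 = 87.55 pbw (target 87.55 pbw)
  K2O: 78.40·0.6843 = 53.65 pbw (target 53.65 pbw)
  B2O3: 8.924·0.5648 = 5.040 pbw (target 5.040 pbw)
  MgO: 337.1·0.3166 + 47.14·0.4798 = 129.3 pbw (target 129.4 pbw)
  SiO2: 11.28·0.3213 + 337.1·0.6322 = 216.7 pbw (target 216.8 pbw)
  ZrO2: 11.28·0.6777 = 7.644 pbw (target 7.645 pbw)
Glass-mass closure: the batch minus its LOI: 500.0 pbw (the Σ of target masses is 500.0 pbw; the stated basis being 500.0 pbw — differing by rounding only).
Batch total: Σ batch = 571.3 pbw; the LOI term Σ batch·LOI equals 71.31 pbw; as yield: glass ÷ batch → 87.52%.

Revised batch per 500.0 pbw glass:
  rutile: 88.43 pbw
  ZrSiO4: 11.28 pbw
  orthoboric acid: 8.924 pbw
  talc: 337.1 pbw
  MgCO3: 47.14 pbw
  potassium carbonate: 78.40 pbw
Total batch = 571.3 pbw; LOI loss = 71.31 pbw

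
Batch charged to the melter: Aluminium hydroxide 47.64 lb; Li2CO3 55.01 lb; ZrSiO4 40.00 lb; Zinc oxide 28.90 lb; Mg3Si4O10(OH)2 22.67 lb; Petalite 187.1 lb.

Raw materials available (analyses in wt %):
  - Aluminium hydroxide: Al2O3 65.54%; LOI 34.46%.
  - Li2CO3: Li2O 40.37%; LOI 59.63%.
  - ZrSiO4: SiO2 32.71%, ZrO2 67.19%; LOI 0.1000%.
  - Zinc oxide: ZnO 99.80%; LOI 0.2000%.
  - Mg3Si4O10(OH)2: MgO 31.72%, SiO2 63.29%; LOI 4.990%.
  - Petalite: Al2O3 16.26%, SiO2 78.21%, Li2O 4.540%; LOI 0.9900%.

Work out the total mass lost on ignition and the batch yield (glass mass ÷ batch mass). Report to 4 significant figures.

LOI loss = 52.30 lb; glass = 329.0 lb; yield = 86.28%

All internal work holds full precision end to end — the intermediate values are shown rounded off to 4 significant digits at each printed step; exactly one rounding lands on each reported figure. Derived quantities, which include LOI, the six compositions, net glass mass, the yield, the totals, are carried at full precision, as given in the problem or the answer, from the weighed amounts on 329.0 lb of glass.
Per-material ignition loss:
  Aluminium hydroxide: 47.64 × 0.3446 = 16.42 lb
  Li2CO3: 55.01 × 0.5963 = 32.80 lb
  ZrSiO4: 40.00 × 0.001000 = 0.04000 lb
  Zinc oxide: 28.90 × 0.002000 = 0.05780 lb
  Mg3Si4O10(OH)2: 22.67 × 0.04990 = 1.131 lb
  Petalite: 187.1 × 0.009900 = 1.852 lb
Total LOI = 52.30 lb
Glass = batch − LOI = 381.3 − 52.30 = 329.0 lb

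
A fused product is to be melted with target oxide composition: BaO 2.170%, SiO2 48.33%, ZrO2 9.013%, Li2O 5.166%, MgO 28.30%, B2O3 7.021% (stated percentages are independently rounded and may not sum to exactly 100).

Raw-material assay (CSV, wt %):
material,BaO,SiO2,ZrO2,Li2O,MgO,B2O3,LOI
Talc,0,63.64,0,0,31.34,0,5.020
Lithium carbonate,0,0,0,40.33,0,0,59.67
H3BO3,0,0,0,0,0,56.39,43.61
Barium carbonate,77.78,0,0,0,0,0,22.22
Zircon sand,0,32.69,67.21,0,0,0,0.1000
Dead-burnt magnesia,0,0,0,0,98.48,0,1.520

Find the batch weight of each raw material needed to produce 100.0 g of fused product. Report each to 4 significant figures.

Batch per 100.0 g fused product:
  Talc: 69.05 g
  Lithium carbonate: 12.81 g
  H3BO3: 12.45 g
  Barium carbonate: 2.790 g
  Zircon sand: 13.41 g
  Dead-burnt magnesia: 6.761 g
Total batch = 117.3 g; LOI loss = 17.28 g; yield = 85.27%

Every computation carries full precision in all steps — intermediates appear rounded to four significant figures — every reported result is rounded once only — derived quantities are carried at full float precision (totals, net glass mass, ignition loss, six oxide percentages, the yield) from the batch weights on 100.0 g of glass as written in problem or answer.
Target oxide masses per 100.0 g fused product:
  BaO: 2.170% × 100.0 = 2.170 g
  SiO2: 48.33% × 100.0 = 48.33 g
  ZrO2: 9.013% × 100.0 = 9.013 g
  Li2O: 5.166% × 100.0 = 5.166 g
  MgO: 28.30% × 100.0 = 28.30 g
  B2O3: 7.021% × 100.0 = 7.021 g
A balance pass over the oxides, per the reported batch figures, for the quoted basis mass (delivered sums recover each target once rounding is allowed for):
  BaO: 2.790·0.7778 = 2.170 g (target 2.170 g)
  SiO2: 69.05·0.6364 + 13.41·0.3269 = 48.33 g (target 48.33 g)
  ZrO2: 13.41·0.6721 = 9.013 g (target 9.013 g)
  Li2O: 12.81·0.4033 = 5.166 g (target 5.166 g)
  MgO: 69.05·0.3134 + 6.761·0.9848 = 28.30 g (target 28.30 g)
  B2O3: 12.45·0.5639 = 7.021 g (target 7.021 g)
Auditing the glass mass value: the batch minus its LOI: 100.0 g (the targets, summed, come to 100.0 g; with the basis standing at 100.0 g — deltas are rounding alone).
Summing the batch: Σ batch = 117.3 g; Σ batch·LOI gives LOI loss = 17.28 g; as yield: glass ÷ batch → 85.27%.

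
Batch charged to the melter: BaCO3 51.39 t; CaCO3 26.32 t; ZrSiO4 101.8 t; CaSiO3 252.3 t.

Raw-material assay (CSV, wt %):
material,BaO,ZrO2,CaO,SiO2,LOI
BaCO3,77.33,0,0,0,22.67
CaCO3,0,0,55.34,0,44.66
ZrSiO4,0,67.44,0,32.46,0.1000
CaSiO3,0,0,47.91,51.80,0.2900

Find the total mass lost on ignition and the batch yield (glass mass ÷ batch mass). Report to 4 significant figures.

Every computation keeps full precision in every operation — rounding to 4 significant digits extends to every intermediate as shown; each reported result takes exactly one rounding; derived quantities (the yield, the four compositions, LOI, net glass mass, the totals) are rebuilt at exact precision starting from the weights for 407.6 t of glass, precisely as stated by problem or answer.
LOI of each material in turn:
  BaCO3: 51.39 × 0.2267 = 11.65 t
  CaCO3: 26.32 × 0.4466 = 11.75 t
  ZrSiO4: 101.8 × 0.001000 = 0.1018 t
  CaSiO3: 252.3 × 0.002900 = 0.7317 t
Total LOI = 24.24 t
Glass = batch − LOI = 431.8 − 24.24 = 407.6 t

LOI loss = 24.24 t; glass = 407.6 t; yield = 94.39%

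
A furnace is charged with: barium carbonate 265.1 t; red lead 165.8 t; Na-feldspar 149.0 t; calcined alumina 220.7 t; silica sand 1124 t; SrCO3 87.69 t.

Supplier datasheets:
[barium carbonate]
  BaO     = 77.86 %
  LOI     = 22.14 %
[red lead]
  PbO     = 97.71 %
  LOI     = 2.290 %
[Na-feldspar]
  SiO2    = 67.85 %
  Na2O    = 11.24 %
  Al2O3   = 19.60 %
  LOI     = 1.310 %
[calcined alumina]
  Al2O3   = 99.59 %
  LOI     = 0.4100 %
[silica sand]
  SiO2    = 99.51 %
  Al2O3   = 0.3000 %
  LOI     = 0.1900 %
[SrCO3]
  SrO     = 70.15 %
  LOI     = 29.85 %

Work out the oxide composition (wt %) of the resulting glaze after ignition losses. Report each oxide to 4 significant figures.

Glass mass = 1919 t (batch 2012 − LOI 93.66).
Composition: BaO 10.76%, SrO 3.206%, SiO2 63.57%, Na2O 0.8729%, Al2O3 13.15%, PbO 8.444%

Values along the way are shown with 4-significant-figure rounding across the worked steps. All arithmetic carries full float precision through every step — each reported result is rounded once only. The derived quantities, including totals, glass mass, yield, LOI, the six compositions, are rebuilt starting from the weights for 1919 t of glass at full precision, exactly as printed in question or answer.
Oxide masses out of the charge:
  BaO: 265.1·0.7786 = 206.4 t
  SrO: 87.69·0.7015 = 61.51 t
  SiO2: 149.0·0.6785 + 1124·0.9951 = 1220 t
  Na2O: 149.0·0.1124 = 16.75 t
  Al2O3: 149.0·0.1960 + 220.7·0.9959 + 1124·0.003000 = 252.4 t
  PbO: 165.8·0.9771 = 162.0 t
LOI: 265.1·0.2214 + 165.8·0.02290 + 149.0·0.01310 + 220.7·0.004100 + 1124·0.001900 + 87.69·0.2985 = 93.66 t
Glass mass = batch − LOI = 2012 − 93.66 = 1919 t (matching Σ of the oxides)
each oxide over glass, ×100, is wt %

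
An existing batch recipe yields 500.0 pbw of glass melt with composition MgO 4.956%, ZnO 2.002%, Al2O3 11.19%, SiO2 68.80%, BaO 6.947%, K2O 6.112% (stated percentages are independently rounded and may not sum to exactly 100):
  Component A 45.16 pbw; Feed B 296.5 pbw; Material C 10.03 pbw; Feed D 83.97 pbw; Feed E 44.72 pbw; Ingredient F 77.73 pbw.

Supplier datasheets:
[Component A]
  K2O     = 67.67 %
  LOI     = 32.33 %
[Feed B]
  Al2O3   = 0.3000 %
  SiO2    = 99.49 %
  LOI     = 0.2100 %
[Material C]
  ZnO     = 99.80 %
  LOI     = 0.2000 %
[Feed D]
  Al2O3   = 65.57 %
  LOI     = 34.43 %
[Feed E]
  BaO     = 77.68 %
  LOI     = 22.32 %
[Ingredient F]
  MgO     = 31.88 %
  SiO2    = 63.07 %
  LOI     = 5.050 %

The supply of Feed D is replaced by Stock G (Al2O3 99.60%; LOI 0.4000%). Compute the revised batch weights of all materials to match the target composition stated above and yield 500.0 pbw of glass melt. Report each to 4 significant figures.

Revised batch per 500.0 pbw glass melt:
  Component A: 45.16 pbw
  Feed B: 296.5 pbw
  Material C: 10.03 pbw
  Stock G: 55.28 pbw
  Feed E: 44.72 pbw
  Ingredient F: 77.73 pbw
Total batch = 529.4 pbw; LOI loss = 29.37 pbw

All arithmetic maintains full precision at each step; values along the way are printed, rounded to 4 significant digits, across the worked steps — a single rounding yields each reported figure — derived quantities (the totals, net glass mass, the yield, LOI, the six compositions) are carried at full precision from the batch weights per 500.0 pbw of glass exactly as printed in either problem or answer.
Target masses of each oxide per 500.0 pbw glass melt:
  MgO: 4.956% × 500.0 = 24.78 pbw
  ZnO: 2.002% × 500.0 = 10.01 pbw
  Al2O3: 11.19% × 500.0 = 55.95 pbw
  SiO2: 68.80% × 500.0 = 344.0 pbw
  BaO: 6.947% × 500.0 = 34.74 pbw
  K2O: 6.112% × 500.0 = 30.56 pbw
Mass-balance tally per oxide from the weights as reported, for the quoted basis mass (summed amounts equal target values given rounding of the digits):
  MgO: 77.73·0.3188 = 24.78 pbw (target 24.78 pbw)
  ZnO: 10.03·0.9980 = 10.01 pbw (target 10.01 pbw)
  Al2O3: 296.5·0.003000 + 55.28·0.9960 = 55.95 pbw (target 55.95 pbw)
  SiO2: 296.5·0.9949 + 77.73·0.6307 = 344.0 pbw (target 344.0 pbw)
  BaO: 44.72·0.7768 = 34.74 pbw (target 34.74 pbw)
  K2O: 45.16·0.6767 = 30.56 pbw (target 30.56 pbw)
Glass mass check: total batch − LOI = 500.0 pbw (targets for the oxides total 500.0 pbw; the stated basis being 500.0 pbw — any gap is answer rounding).
Batch total: Σ batch = 529.4 pbw; LOI loss = Σ batch·LOI = 29.37 pbw; yield: glass divided by total = 94.45%.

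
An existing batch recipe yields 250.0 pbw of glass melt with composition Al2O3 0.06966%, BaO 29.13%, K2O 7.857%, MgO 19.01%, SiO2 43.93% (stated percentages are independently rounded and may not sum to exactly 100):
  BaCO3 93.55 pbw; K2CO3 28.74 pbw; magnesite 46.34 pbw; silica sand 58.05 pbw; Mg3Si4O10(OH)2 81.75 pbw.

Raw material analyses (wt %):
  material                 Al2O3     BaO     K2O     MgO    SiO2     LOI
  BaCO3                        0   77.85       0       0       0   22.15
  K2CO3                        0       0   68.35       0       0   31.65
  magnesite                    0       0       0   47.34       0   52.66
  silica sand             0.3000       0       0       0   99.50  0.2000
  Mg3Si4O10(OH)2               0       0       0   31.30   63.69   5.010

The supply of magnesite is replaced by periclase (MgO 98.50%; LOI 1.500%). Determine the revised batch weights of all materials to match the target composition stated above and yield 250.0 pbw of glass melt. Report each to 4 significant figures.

Revised batch per 250.0 pbw glass melt:
  BaCO3: 93.55 pbw
  K2CO3: 28.74 pbw
  periclase: 22.27 pbw
  silica sand: 58.05 pbw
  Mg3Si4O10(OH)2: 81.75 pbw
Total batch = 284.4 pbw; LOI loss = 34.36 pbw

The intermediate values appear rounded off to 4 significant figures within the worked lines; all internal work maintains exact precision from first step to last — exactly one rounding goes into each reported value. All derived quantities (net glass mass, the five compositions, ignition loss, the totals, yield) are computed in full precision from the weighed amounts per 250.0 pbw of glass, as they appear in the problem or answer text.
Oxide-by-oxide targets in 250.0 pbw glass melt:
  Al2O3: 0.06966% × 250.0 = 0.1742 pbw
  BaO: 29.13% × 250.0 = 72.82 pbw
  K2O: 7.857% × 250.0 = 19.64 pbw
  MgO: 19.01% × 250.0 = 47.52 pbw
  SiO2: 43.93% × 250.0 = 109.8 pbw
Checking each oxide sum from the weights as reported, on the stated basis (target by target, the sums agree once rounding is allowed for):
  Al2O3: 58.05·0.003000 = 0.1741 pbw (target 0.1742 pbw)
  BaO: 93.55·0.7785 = 72.83 pbw (target 72.82 pbw)
  K2O: 28.74·0.6835 = 19.64 pbw (target 19.64 pbw)
  MgO: 22.27·0.9850 + 81.75·0.3130 = 47.52 pbw (target 47.52 pbw)
  SiO2: 58.05·0.9950 + 81.75·0.6369 = 109.8 pbw (target 109.8 pbw)
Glass mass check: batch total minus LOI = 250.0 pbw (oxide target masses add up to 250.0 pbw; against the stated basis, 250.0 pbw — a pure rounding effect).
Whole-batch sum: Σ batch = 284.4 pbw; LOI loss = Σ batch·LOI = 34.36 pbw; the yield ratio, glass ÷ batch: 87.92%.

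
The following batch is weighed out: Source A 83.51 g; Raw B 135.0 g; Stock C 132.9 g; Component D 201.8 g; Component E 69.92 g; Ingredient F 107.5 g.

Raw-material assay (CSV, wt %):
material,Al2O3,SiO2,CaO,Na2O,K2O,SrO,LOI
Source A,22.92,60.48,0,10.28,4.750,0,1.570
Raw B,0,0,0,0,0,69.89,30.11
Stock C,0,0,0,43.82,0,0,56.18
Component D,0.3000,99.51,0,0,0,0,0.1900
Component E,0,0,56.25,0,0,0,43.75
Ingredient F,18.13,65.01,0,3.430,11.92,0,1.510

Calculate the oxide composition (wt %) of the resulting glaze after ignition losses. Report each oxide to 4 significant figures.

Each numeric step carries exact precision at each step. Intermediates are shown, rounded to 4 significant figures, in the working. Each reported number undergoes a single rounding. Derived quantities are computed in full float precision (six oxide percentages, totals, ignition loss, glass mass, the yield) starting from the weights at 581.4 g of glass as quoted within problem or answer.
Per-oxide mass from batch:
  Al2O3: 83.51·0.2292 + 201.8·0.003000 + 107.5·0.1813 = 39.24 g
  SiO2: 83.51·0.6048 + 201.8·0.9951 + 107.5·0.6501 = 321.2 g
  CaO: 69.92·0.5625 = 39.33 g
  Na2O: 83.51·0.1028 + 132.9·0.4382 + 107.5·0.03430 = 70.51 g
  K2O: 83.51·0.04750 + 107.5·0.1192 = 16.78 g
  SrO: 135.0·0.6989 = 94.35 g
LOI: 83.51·0.01570 + 135.0·0.3011 + 132.9·0.5618 + 201.8·0.001900 + 69.92·0.4375 + 107.5·0.01510 = 149.2 g
The glass mass, total less LOI, = 730.6 − 149.2 = 581.4 g (= Σ oxide masses)
wt % = oxide mass / glass mass × 100

Glass mass = 581.4 g (batch 730.6 − LOI 149.2).
Composition: Al2O3 6.748%, SiO2 55.25%, CaO 6.765%, Na2O 12.13%, K2O 2.886%, SrO 16.23%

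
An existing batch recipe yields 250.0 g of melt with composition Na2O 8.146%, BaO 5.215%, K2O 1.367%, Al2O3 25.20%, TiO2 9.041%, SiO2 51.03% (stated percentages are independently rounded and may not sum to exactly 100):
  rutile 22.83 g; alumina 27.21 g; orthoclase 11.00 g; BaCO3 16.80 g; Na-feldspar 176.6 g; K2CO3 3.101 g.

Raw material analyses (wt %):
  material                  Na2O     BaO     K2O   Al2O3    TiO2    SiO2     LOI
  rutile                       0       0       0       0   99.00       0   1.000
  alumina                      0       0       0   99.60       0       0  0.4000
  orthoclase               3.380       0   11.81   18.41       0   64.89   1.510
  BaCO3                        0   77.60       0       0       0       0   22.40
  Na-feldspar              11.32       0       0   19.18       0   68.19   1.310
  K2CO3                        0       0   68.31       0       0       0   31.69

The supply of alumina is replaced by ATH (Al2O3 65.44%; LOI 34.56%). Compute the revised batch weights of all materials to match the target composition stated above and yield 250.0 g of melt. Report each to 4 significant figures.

In-progress results are shown (rounded to 4 significant figures) at each printed step; each numeric step carries full precision at every stage — each reported result is rounded exactly once. All derived quantities are rebuilt from the batch weights for 250.0 g of glass at full float precision (the six compositions, glass mass, ignition loss, yield, the totals), as they appear in the problem or the answer.
Oxide mass targets, per 250.0 g melt:
  Na2O: 8.146% × 250.0 = 20.37 g
  BaO: 5.215% × 250.0 = 13.04 g
  K2O: 1.367% × 250.0 = 3.418 g
  Al2O3: 25.20% × 250.0 = 63.00 g
  TiO2: 9.041% × 250.0 = 22.60 g
  SiO2: 51.03% × 250.0 = 127.6 g
Mass-balance tally per oxide with the batch weights as given, per the basis as stated (sum by sum, the targets are met exact up to rounding of places):
  Na2O: 11.00·0.03380 + 176.6·0.1132 = 20.36 g (target 20.37 g)
  BaO: 16.80·0.7760 = 13.04 g (target 13.04 g)
  K2O: 11.00·0.1181 + 3.101·0.6831 = 3.417 g (target 3.418 g)
  Al2O3: 41.41·0.6544 + 11.00·0.1841 + 176.6·0.1918 = 63.00 g (target 63.00 g)
  TiO2: 22.83·0.9900 = 22.60 g (target 22.60 g)
  SiO2: 11.00·0.6489 + 176.6·0.6819 = 127.6 g (target 127.6 g)
Mass balance on the glass: Σ batch − LOI loss = 250.0 g (oxide target masses add up to 250.0 g; against the stated basis, 250.0 g — gaps are rounding artifacts).
Batch total: Σ batch = 271.7 g; the LOI term Σ batch·LOI equals 21.77 g; yield, glass over the total, = 91.99%.

Revised batch per 250.0 g melt:
  rutile: 22.83 g
  ATH: 41.41 g
  orthoclase: 11.00 g
  BaCO3: 16.80 g
  Na-feldspar: 176.6 g
  K2CO3: 3.101 g
Total batch = 271.7 g; LOI loss = 21.77 g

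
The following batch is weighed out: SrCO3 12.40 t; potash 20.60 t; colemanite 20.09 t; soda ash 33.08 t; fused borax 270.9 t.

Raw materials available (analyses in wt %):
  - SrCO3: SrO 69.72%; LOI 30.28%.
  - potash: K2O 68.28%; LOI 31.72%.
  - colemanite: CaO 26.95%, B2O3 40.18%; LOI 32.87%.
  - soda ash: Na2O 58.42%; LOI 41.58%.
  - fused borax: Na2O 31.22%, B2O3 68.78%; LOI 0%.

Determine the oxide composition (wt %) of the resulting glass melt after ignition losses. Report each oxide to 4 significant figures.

Glass mass = 326.4 t (batch 357.1 − LOI 30.65).
Composition: Na2O 31.83%, CaO 1.659%, B2O3 59.55%, SrO 2.648%, K2O 4.309%

Working values are displayed, with 4-significant-figure rounding, within the worked lines — all internal work maintains full float precision through the solve. Exactly one rounding is applied to each reported result; the derived quantities are computed at full float precision (ignition loss, glass mass, the totals, the five compositions, yield) from the batch weights at 326.4 t of glass, as given in the problem or answer text.
Delivered oxide masses:
  Na2O: 33.08·0.5842 + 270.9·0.3122 = 103.9 t
  CaO: 20.09·0.2695 = 5.414 t
  B2O3: 20.09·0.4018 + 270.9·0.6878 = 194.4 t
  SrO: 12.40·0.6972 = 8.645 t
  K2O: 20.60·0.6828 = 14.07 t
LOI: 12.40·0.3028 + 20.60·0.3172 + 20.09·0.3287 + 33.08·0.4158 = 30.65 t
Resulting glass, batch − LOI: 357.1 − 30.65 = 326.4 t (matching Σ of the oxides)
each wt % is 100 × oxide ÷ glass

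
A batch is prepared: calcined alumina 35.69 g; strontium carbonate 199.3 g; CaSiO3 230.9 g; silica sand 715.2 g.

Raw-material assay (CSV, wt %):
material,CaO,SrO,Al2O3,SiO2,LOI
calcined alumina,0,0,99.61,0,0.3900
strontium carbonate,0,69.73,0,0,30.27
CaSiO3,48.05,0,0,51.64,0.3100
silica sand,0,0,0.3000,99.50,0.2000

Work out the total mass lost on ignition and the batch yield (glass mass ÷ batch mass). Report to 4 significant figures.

In-progress results are shown rounded to four significant figures when written out — full precision is carried through every step; a single rounding completes each reported result. The derived quantities, which include yield, LOI, glass mass, the totals, four oxide percentages, are recomputed at exact precision, as they appear in question or answer, starting from the weights for 1118 g of glass.
Per-material ignition loss:
  calcined alumina: 35.69 × 0.003900 = 0.1392 g
  strontium carbonate: 199.3 × 0.3027 = 60.33 g
  CaSiO3: 230.9 × 0.003100 = 0.7158 g
  silica sand: 715.2 × 0.002000 = 1.430 g
Total LOI = 62.61 g
Glass = batch − LOI = 1181 − 62.61 = 1118 g

LOI loss = 62.61 g; glass = 1118 g; yield = 94.70%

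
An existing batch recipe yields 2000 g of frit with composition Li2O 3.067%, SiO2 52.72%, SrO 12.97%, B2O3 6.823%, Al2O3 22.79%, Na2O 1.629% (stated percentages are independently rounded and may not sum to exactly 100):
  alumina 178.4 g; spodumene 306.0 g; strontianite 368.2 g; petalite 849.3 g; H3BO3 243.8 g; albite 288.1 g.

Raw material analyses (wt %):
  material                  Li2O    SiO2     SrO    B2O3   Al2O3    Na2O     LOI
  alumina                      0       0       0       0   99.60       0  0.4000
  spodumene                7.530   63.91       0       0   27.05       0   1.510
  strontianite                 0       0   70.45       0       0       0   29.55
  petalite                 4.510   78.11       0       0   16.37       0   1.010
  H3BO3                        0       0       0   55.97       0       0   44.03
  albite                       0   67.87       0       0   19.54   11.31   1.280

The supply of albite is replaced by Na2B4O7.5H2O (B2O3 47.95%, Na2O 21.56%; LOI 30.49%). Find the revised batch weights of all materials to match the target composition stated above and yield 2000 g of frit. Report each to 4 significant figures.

Mid-chain values appear rounded to four significant digits. All arithmetic runs at full precision from start to finish; each reported number takes a single rounding. The derived quantities are recomputed in full precision (glass mass, ignition loss, the totals, yield, six oxide percentages) from the weighed amounts on 2000 g of glass, precisely as stated by problem or answer.
Target oxide masses per 2000 g frit:
  Li2O: 3.067% × 2000 = 61.34 g
  SiO2: 52.72% × 2000 = 1054 g
  SrO: 12.97% × 2000 = 259.4 g
  B2O3: 6.823% × 2000 = 136.5 g
  Al2O3: 22.79% × 2000 = 455.8 g
  Na2O: 1.629% × 2000 = 32.58 g
A balance pass over the oxides, per the reported batch figures, relative to the basis at hand (target by target, the sums agree net of answer rounding effects):
  Li2O: 11.98·0.07530 + 1340·0.04510 = 61.34 g (target 61.34 g)
  SiO2: 11.98·0.6391 + 1340·0.7811 = 1054 g (target 1054 g)
  SrO: 368.2·0.7045 = 259.4 g (target 259.4 g)
  B2O3: 114.3·0.5597 + 151.1·0.4795 = 136.4 g (target 136.5 g)
  Al2O3: 234.1·0.9960 + 11.98·0.2705 + 1340·0.1637 = 455.8 g (target 455.8 g)
  Na2O: 151.1·0.2156 = 32.58 g (target 32.58 g)
Auditing the glass mass value: Σ batch − LOI loss = 2000 g (oxide target masses add up to 2000 g; with the basis standing at 2000 g — a pure rounding effect).
Adding the batch up: Σ batch = 2220 g; LOI removed, Σ of batch·LOI: 219.9 g; yield: glass divided by total = 90.10%.

Revised batch per 2000 g frit:
  alumina: 234.1 g
  spodumene: 11.98 g
  strontianite: 368.2 g
  petalite: 1340 g
  H3BO3: 114.3 g
  Na2B4O7.5H2O: 151.1 g
Total batch = 2220 g; LOI loss = 219.9 g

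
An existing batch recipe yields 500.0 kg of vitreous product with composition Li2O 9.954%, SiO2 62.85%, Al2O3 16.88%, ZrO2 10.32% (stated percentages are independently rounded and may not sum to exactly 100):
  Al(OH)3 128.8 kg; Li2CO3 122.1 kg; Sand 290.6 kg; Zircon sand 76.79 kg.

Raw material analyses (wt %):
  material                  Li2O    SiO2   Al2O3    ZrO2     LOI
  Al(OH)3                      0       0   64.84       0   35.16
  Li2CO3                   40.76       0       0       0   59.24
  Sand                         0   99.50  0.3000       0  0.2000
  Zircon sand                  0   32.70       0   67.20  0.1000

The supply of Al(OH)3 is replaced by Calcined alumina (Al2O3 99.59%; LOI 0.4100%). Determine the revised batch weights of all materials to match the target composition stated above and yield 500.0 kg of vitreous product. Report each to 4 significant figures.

The whole derivation keeps full precision at all times; values along the way are displayed (rounded to 4 significant figures) at each printed step; each reported result takes exactly one rounding — derived quantities (the yield, LOI, glass mass, the totals, four oxide percentages) are computed in exact precision using the weight values for 500.0 kg of glass, as they appear in the problem or the answer.
Oxide-by-oxide targets in 500.0 kg vitreous product:
  Li2O: 9.954% × 500.0 = 49.77 kg
  SiO2: 62.85% × 500.0 = 314.2 kg
  Al2O3: 16.88% × 500.0 = 84.40 kg
  ZrO2: 10.32% × 500.0 = 51.60 kg
Mass-balance tally per oxide using the reported weights, against the basis in use (target by target, the sums agree exact up to rounding of places):
  Li2O: 122.1·0.4076 = 49.77 kg (target 49.77 kg)
  SiO2: 290.6·0.9950 + 76.79·0.3270 = 314.3 kg (target 314.2 kg)
  Al2O3: 83.87·0.9959 + 290.6·0.003000 = 84.40 kg (target 84.40 kg)
  ZrO2: 76.79·0.6720 = 51.60 kg (target 51.60 kg)
Glass-mass bookkeeping: whole batch net of LOI = 500.0 kg (the targets, summed, come to 500.0 kg; versus the stated basis of 500.0 kg — any gap is answer rounding).
Batch grand total — Σ batch = 573.4 kg; loss to ignition Σ batch·LOI = 73.33 kg; yield: glass divided by total = 87.21%.

Revised batch per 500.0 kg vitreous product:
  Calcined alumina: 83.87 kg
  Li2CO3: 122.1 kg
  Sand: 290.6 kg
  Zircon sand: 76.79 kg
Total batch = 573.4 kg; LOI loss = 73.33 kg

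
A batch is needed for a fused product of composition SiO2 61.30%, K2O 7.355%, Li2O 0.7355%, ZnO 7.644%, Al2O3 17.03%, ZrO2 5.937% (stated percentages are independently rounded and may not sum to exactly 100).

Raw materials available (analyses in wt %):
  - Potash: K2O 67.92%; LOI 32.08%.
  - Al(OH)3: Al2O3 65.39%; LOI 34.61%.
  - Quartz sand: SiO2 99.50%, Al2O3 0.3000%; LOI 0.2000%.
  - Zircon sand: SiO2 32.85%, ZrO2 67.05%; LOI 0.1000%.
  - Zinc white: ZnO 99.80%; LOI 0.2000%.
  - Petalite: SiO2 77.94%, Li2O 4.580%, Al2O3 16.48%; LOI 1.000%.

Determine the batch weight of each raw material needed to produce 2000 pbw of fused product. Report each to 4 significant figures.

Each numeric step keeps exact precision at every stage. Working values are printed rounded off to 4 significant digits within the worked lines. Every reported figure is rounded just once — all derived quantities are recomputed in full float precision (LOI, six oxide percentages, the yield, glass mass, totals) from the weighed amounts at 2000 pbw of glass precisely as stated by question or answer.
Per-oxide target masses for 2000 pbw fused product:
  SiO2: 61.30% × 2000 = 1226 pbw
  K2O: 7.355% × 2000 = 147.1 pbw
  Li2O: 0.7355% × 2000 = 14.71 pbw
  ZnO: 7.644% × 2000 = 152.9 pbw
  Al2O3: 17.03% × 2000 = 340.6 pbw
  ZrO2: 5.937% × 2000 = 118.7 pbw
Balance tally, oxide-wise, per the reported batch figures, against the basis in use (delivered sums recover each target inside rounding margins):
  SiO2: 922.1·0.9950 + 177.1·0.3285 + 321.2·0.7794 = 1226 pbw (target 1226 pbw)
  K2O: 216.6·0.6792 = 147.1 pbw (target 147.1 pbw)
  Li2O: 321.2·0.04580 = 14.71 pbw (target 14.71 pbw)
  ZnO: 153.2·0.9980 = 152.9 pbw (target 152.9 pbw)
  Al2O3: 435.7·0.6539 + 922.1·0.003000 + 321.2·0.1648 = 340.6 pbw (target 340.6 pbw)
  ZrO2: 177.1·0.6705 = 118.7 pbw (target 118.7 pbw)
Glass mass check: Σ batch − LOI loss = 2000 pbw (the targets, summed, come to 2000 pbw; stated basis 2000 pbw — rounding explains the deltas).
Whole-batch sum: Σ batch = 2226 pbw; Σ batch·LOI gives LOI loss = 225.8 pbw; the yield ratio, glass ÷ batch: 89.85%.

Batch per 2000 pbw fused product:
  Potash: 216.6 pbw
  Al(OH)3: 435.7 pbw
  Quartz sand: 922.1 pbw
  Zircon sand: 177.1 pbw
  Zinc white: 153.2 pbw
  Petalite: 321.2 pbw
Total batch = 2226 pbw; LOI loss = 225.8 pbw; yield = 89.85%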